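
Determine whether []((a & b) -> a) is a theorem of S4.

Valid in S4

Tableau for the negation ~[]((a & b) -> a):
1. ~[]((a & b) -> a), 0
2. ~((a & b) -> a), 1   [~[]-rule on 1: fresh world 1, 0R1]
3. a & b, 1   [~->-rule on 2]
4. ~a, 1   [~->-rule on 2]
5. a, 1   [&-rule on 3]
6. b, 1   [&-rule on 3]
Accessibility: 0R0, 0R1, 1R1
Branch closes: a and ~a both at 1.
All branches of the negation close; one closing branch shown above.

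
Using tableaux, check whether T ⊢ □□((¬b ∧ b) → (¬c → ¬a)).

Tableau for the negation ¬□□((¬b ∧ b) → (¬c → ¬a)):
1. ¬□□((¬b ∧ b) → (¬c → ¬a)), u
2. ¬□((¬b ∧ b) → (¬c → ¬a)), v   [¬□-rule on 1: fresh world v, uRv]
3. ¬((¬b ∧ b) → (¬c → ¬a)), w   [¬□-rule on 2: fresh world w, vRw]
4. ¬b ∧ b, w   [¬→-rule on 3]
5. ¬(¬c → ¬a), w   [¬→-rule on 3]
6. ¬b, w   [∧-rule on 4]
7. b, w   [∧-rule on 4]
Accessibility: uRu, uRv, vRv, vRw, wRw
Branch closes: b and ¬b both at w.
Every branch of the negation's tableau closes; the branch above is one of them.

Valid in T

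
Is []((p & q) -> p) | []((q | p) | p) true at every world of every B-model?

Yes, valid

Tableau for the negation ~([]((p & q) -> p) | []((q | p) | p)):
1. ~([]((p & q) -> p) | []((q | p) | p)), u
2. ~[]((p & q) -> p), u   [~|-rule on 1]
3. ~[]((q | p) | p), u   [~|-rule on 1]
4. ~((p & q) -> p), v   [~[]-rule on 2: fresh world v, uRv]
5. p & q, v   [~->-rule on 4]
6. ~p, v   [~->-rule on 4]
7. p, v   [&-rule on 5]
8. q, v   [&-rule on 5]
Accessibility: uRu, uRv, vRu, vRv
Branch closes: p and ~p both at v.
All branches of the negation close; one closing branch shown above.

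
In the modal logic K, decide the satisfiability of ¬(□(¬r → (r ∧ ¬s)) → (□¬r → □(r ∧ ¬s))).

No, unsatisfiable

1. ¬(□(¬r → (r ∧ ¬s)) → (□¬r → □(r ∧ ¬s))), 0
2. □(¬r → (r ∧ ¬s)), 0
3. ¬(□¬r → □(r ∧ ¬s)), 0
4. □¬r, 0
5. ¬□(r ∧ ¬s), 0
6. ¬(r ∧ ¬s), 1
7. ¬r → (r ∧ ¬s), 1
8. ¬r, 1
9. s, 1
10. r ∧ ¬s, 1
11. r, 1
12. ¬s, 1
Accessibility: 0R1
Branch closes: r and ¬r both at 1.
All branches of the tableau close; one closing branch shown above.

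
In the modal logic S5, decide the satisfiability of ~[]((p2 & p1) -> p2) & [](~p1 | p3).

No, unsatisfiable

1. ~[]((p2 & p1) -> p2) & [](~p1 | p3), u
2. ~[]((p2 & p1) -> p2), u
3. [](~p1 | p3), u
4. ~p1 | p3, u
5. p3, u
6. ~((p2 & p1) -> p2), v
7. p2 & p1, v
8. ~p2, v
9. p2, v
10. p1, v
Accessibility: uRu, uRv, vRu, vRv
Branch closes: p2 and ~p2 both at v.
All branches of the tableau close; one closing branch shown above.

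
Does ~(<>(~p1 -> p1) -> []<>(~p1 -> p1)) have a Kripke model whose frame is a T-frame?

Satisfiable (open branch found)

1. ~(<>(~p1 -> p1) -> []<>(~p1 -> p1)), w0
2. <>(~p1 -> p1), w0
3. ~[]<>(~p1 -> p1), w0
4. ~p1 -> p1, w1
5. p1, w1
6. ~<>(~p1 -> p1), w2
7. ~(~p1 -> p1), w2
8. ~p1, w2
Accessibility: w0Rw0, w0Rw1, w0Rw2, w1Rw1, w2Rw2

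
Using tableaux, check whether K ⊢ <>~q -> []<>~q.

Not valid

Tableau for the negation ~(<>~q -> []<>~q):
1. ~(<>~q -> []<>~q), 0
2. <>~q, 0
3. ~[]<>~q, 0
4. ~q, 1
5. ~<>~q, 2
Accessibility: 0R1, 0R2
The negation has an open branch (countermodel exists).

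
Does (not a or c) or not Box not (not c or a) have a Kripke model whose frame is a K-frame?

Yes, satisfiable

1. (not a or c) or not Box not (not c or a), u
2. not Box not (not c or a), u
3. not c or a, v
4. a, v
Accessibility: uRv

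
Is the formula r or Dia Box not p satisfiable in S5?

Satisfiable

1. r or Dia Box not p, u
2. Dia Box not p, u   [or-rule on 1 (branches; this branch)]
3. Box not p, v   [Dia-rule on 2: fresh world v, uRv]
4. not p, u   [Box-rule on 3 via vRu]
5. not p, v   [Box-rule on 3 via vRv]
Accessibility: uRu, uRv, vRu, vRv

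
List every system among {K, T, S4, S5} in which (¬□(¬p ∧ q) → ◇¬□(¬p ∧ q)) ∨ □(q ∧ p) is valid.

T, S4, S5

T-tableau for the negation ¬((¬□(¬p ∧ q) → ◇¬□(¬p ∧ q)) ∨ □(q ∧ p)):
1. ¬((¬□(¬p ∧ q) → ◇¬□(¬p ∧ q)) ∨ □(q ∧ p)), 0
2. ¬(¬□(¬p ∧ q) → ◇¬□(¬p ∧ q)), 0
3. ¬□(q ∧ p), 0
4. ¬□(¬p ∧ q), 0
5. ¬◇¬□(¬p ∧ q), 0
6. □(¬p ∧ q), 0
7. ¬p ∧ q, 0
8. ¬p, 0
9. q, 0
10. ¬(q ∧ p), 1
11. □(¬p ∧ q), 1
12. ¬p ∧ q, 1
13. ¬p, 1
14. q, 1
15. ¬(¬p ∧ q), 2
16. □(¬p ∧ q), 2
17. ¬p ∧ q, 2
18. ¬p, 2
19. q, 2
20. ¬q, 2
Accessibility: 0R0, 0R1, 0R2, 1R1, 2R2
Branch closes: q and ¬q both at 2.
Every branch closes (one shown): valid in T, hence also in S4, S5 (every theorem of T is a theorem of S4 and S5).
K-tableau for the negation ¬((¬□(¬p ∧ q) → ◇¬□(¬p ∧ q)) ∨ □(q ∧ p)):
1. ¬((¬□(¬p ∧ q) → ◇¬□(¬p ∧ q)) ∨ □(q ∧ p)), 0
2. ¬(¬□(¬p ∧ q) → ◇¬□(¬p ∧ q)), 0
3. ¬□(q ∧ p), 0
4. ¬□(¬p ∧ q), 0
5. ¬◇¬□(¬p ∧ q), 0
6. ¬(q ∧ p), 1
7. □(¬p ∧ q), 1
8. ¬p, 1
9. ¬(¬p ∧ q), 2
10. □(¬p ∧ q), 2
11. ¬q, 2
Accessibility: 0R1, 0R2
Complete open branch: countermodel on a K-frame, so not valid in K.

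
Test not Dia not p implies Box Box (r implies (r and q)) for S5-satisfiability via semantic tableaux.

1. not Dia not p implies Box Box (r implies (r and q)), 0
2. Box Box (r implies (r and q)), 0   [implies-rule on 1 (branches; this branch)]
3. Box (r implies (r and q)), 0   [Box-rule on 2 via 0R0]
4. r implies (r and q), 0   [Box-rule on 3 via 0R0]
5. r and q, 0   [implies-rule on 4 (branches; this branch)]
6. r, 0   [and-rule on 5]
7. q, 0   [and-rule on 5]
Accessibility: 0R0

Satisfiable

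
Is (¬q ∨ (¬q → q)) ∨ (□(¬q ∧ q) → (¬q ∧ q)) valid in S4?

Tableau for the negation ¬((¬q ∨ (¬q → q)) ∨ (□(¬q ∧ q) → (¬q ∧ q))):
1. ¬((¬q ∨ (¬q → q)) ∨ (□(¬q ∧ q) → (¬q ∧ q))), w0
2. ¬(¬q ∨ (¬q → q)), w0
3. ¬(□(¬q ∧ q) → (¬q ∧ q)), w0
4. q, w0
5. ¬(¬q → q), w0
6. □(¬q ∧ q), w0
7. ¬(¬q ∧ q), w0
8. ¬q, w0
Accessibility: w0Rw0
Branch closes: q and ¬q both at w0.
Every branch of the negation's tableau closes; the branch above is one of them.

Yes, valid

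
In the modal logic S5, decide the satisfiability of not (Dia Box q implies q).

1. not (Dia Box q implies q), w0
2. Dia Box q, w0
3. not q, w0
4. Box q, w1
5. q, w0
Accessibility: w0Rw0, w0Rw1, w1Rw0, w1Rw1
Branch closes: q and not q both at w0.
Every branch closes; the branch above is one of them.

Unsatisfiable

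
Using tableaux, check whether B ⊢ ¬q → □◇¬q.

Tableau for the negation ¬(¬q → □◇¬q):
1. ¬(¬q → □◇¬q), 0
2. ¬q, 0
3. ¬□◇¬q, 0
4. ¬◇¬q, 1
5. q, 0
Accessibility: 0R0, 0R1, 1R0, 1R1
Branch closes: q and ¬q both at 0.
Every branch of the negation's tableau closes; the branch above is one of them.

Valid in B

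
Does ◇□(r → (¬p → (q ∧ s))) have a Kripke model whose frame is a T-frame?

1. ◇□(r → (¬p → (q ∧ s))), u
2. □(r → (¬p → (q ∧ s))), v
3. r → (¬p → (q ∧ s)), v
4. ¬p → (q ∧ s), v
5. q ∧ s, v
6. q, v
7. s, v
Accessibility: uRu, uRv, vRv

Satisfiable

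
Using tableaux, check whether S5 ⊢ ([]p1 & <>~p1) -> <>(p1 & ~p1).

Valid

Tableau for the negation ~(([]p1 & <>~p1) -> <>(p1 & ~p1)):
1. ~(([]p1 & <>~p1) -> <>(p1 & ~p1)), u
2. []p1 & <>~p1, u
3. ~<>(p1 & ~p1), u
4. []p1, u
5. <>~p1, u
6. ~(p1 & ~p1), u
7. p1, u
8. ~p1, v
9. ~(p1 & ~p1), v
10. p1, v
Accessibility: uRu, uRv, vRu, vRv
Branch closes: p1 and ~p1 both at v.
Every branch of the negation's tableau closes; the branch above is one of them.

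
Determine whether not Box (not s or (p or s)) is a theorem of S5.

No, not valid

Tableau for the negation Box (not s or (p or s)):
1. Box (not s or (p or s)), u
2. not s or (p or s), u
3. p or s, u
4. s, u
Accessibility: uRu
The negation has an open branch (countermodel exists).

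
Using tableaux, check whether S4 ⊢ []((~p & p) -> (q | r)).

Valid in S4

Tableau for the negation ~[]((~p & p) -> (q | r)):
1. ~[]((~p & p) -> (q | r)), 0
2. ~((~p & p) -> (q | r)), 1
3. ~p & p, 1
4. ~(q | r), 1
5. ~p, 1
6. p, 1
Accessibility: 0R0, 0R1, 1R1
Branch closes: p and ~p both at 1.
Every branch of the negation's tableau closes; the branch above is one of them.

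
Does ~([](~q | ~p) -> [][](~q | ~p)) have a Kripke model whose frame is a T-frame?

Yes, satisfiable

1. ~([](~q | ~p) -> [][](~q | ~p)), u
2. [](~q | ~p), u   [~->-rule on 1]
3. ~[][](~q | ~p), u   [~->-rule on 1]
4. ~q | ~p, u   [[]-rule on 2 via uRu]
5. ~p, u   [|-rule on 4 (branches; this branch)]
6. ~[](~q | ~p), v   [~[]-rule on 3: fresh world v, uRv]
7. ~q | ~p, v   [[]-rule on 2 via uRv]
8. ~p, v   [|-rule on 7 (branches; this branch)]
9. ~(~q | ~p), w   [~[]-rule on 6: fresh world w, vRw]
10. q, w   [~|-rule on 9]
11. p, w   [~|-rule on 9]
Accessibility: uRu, uRv, vRv, vRw, wRw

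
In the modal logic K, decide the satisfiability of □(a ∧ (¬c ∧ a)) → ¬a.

1. □(a ∧ (¬c ∧ a)) → ¬a, u
2. ¬a, u

Yes, satisfiable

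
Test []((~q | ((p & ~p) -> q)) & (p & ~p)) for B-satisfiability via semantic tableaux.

1. []((~q | ((p & ~p) -> q)) & (p & ~p)), 0
2. (~q | ((p & ~p) -> q)) & (p & ~p), 0
3. ~q | ((p & ~p) -> q), 0
4. p & ~p, 0
5. p, 0
6. ~p, 0
Accessibility: 0R0
Branch closes: p and ~p both at 0.
(One branch shown.) All branches close.

Unsatisfiable (every branch closes)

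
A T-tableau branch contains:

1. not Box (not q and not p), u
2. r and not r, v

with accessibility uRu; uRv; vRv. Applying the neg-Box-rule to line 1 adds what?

a fresh world w with uRw, and not (not q and not p) at w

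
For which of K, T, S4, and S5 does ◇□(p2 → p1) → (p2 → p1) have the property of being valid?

S5

S4-tableau for the negation ¬(◇□(p2 → p1) → (p2 → p1)):
1. ¬(◇□(p2 → p1) → (p2 → p1)), u
2. ◇□(p2 → p1), u
3. ¬(p2 → p1), u
4. p2, u
5. ¬p1, u
6. □(p2 → p1), v
7. p2 → p1, v
8. p1, v
Accessibility: uRu, uRv, vRv
Complete open branch: countermodel on an S4-frame, so not valid in S4, nor in K, T (the same frame is also a K-frame and a T-frame).
S5-tableau for the negation ¬(◇□(p2 → p1) → (p2 → p1)):
1. ¬(◇□(p2 → p1) → (p2 → p1)), u
2. ◇□(p2 → p1), u
3. ¬(p2 → p1), u
4. p2, u
5. ¬p1, u
6. □(p2 → p1), v
7. p2 → p1, u
8. p2 → p1, v
9. p1, u
Accessibility: uRu, uRv, vRu, vRv
Branch closes: p1 and ¬p1 both at u.
Every branch closes (one shown): valid in S5.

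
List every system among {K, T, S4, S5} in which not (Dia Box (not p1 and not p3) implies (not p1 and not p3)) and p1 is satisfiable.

K, T, S4

S5-tableau for the formula:
1. not (Dia Box (not p1 and not p3) implies (not p1 and not p3)) and p1, 0
2. not (Dia Box (not p1 and not p3) implies (not p1 and not p3)), 0
3. p1, 0
4. Dia Box (not p1 and not p3), 0
5. not (not p1 and not p3), 0
6. p3, 0
7. Box (not p1 and not p3), 1
8. not p1 and not p3, 0
9. not p1, 0
10. not p3, 0
Accessibility: 0R0, 0R1, 1R0, 1R1
Branch closes: p1 and not p1 both at 0.
Every branch closes (one shown): unsatisfiable in S5.
S4-tableau for the formula:
1. not (Dia Box (not p1 and not p3) implies (not p1 and not p3)) and p1, 0
2. not (Dia Box (not p1 and not p3) implies (not p1 and not p3)), 0
3. p1, 0
4. Dia Box (not p1 and not p3), 0
5. not (not p1 and not p3), 0
6. p3, 0
7. Box (not p1 and not p3), 1
8. not p1 and not p3, 1
9. not p1, 1
10. not p3, 1
Accessibility: 0R0, 0R1, 1R1
Complete open branch: satisfiable in S4, hence also in K, T (this S4-model is also a K-model and a T-model).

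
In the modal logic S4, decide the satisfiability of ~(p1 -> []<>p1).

Satisfiable

1. ~(p1 -> []<>p1), u
2. p1, u   [~->-rule on 1]
3. ~[]<>p1, u   [~->-rule on 1]
4. ~<>p1, v   [~[]-rule on 3: fresh world v, uRv]
5. ~p1, v   [~<>-rule on 4 via vRv]
Accessibility: uRu, uRv, vRv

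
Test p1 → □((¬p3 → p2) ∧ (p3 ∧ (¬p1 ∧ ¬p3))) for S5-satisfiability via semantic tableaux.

Yes, satisfiable

1. p1 → □((¬p3 → p2) ∧ (p3 ∧ (¬p1 ∧ ¬p3))), 0
2. ¬p1, 0   [→-rule on 1 (branches; this branch)]
Accessibility: 0R0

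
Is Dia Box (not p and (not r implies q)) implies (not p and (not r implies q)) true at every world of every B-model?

Yes, valid

Tableau for the negation not (Dia Box (not p and (not r implies q)) implies (not p and (not r implies q))):
1. not (Dia Box (not p and (not r implies q)) implies (not p and (not r implies q))), w0
2. Dia Box (not p and (not r implies q)), w0   [neg-implies-rule on 1]
3. not (not p and (not r implies q)), w0   [neg-implies-rule on 1]
4. not (not r implies q), w0   [neg-and-rule on 3 (branches; this branch)]
5. not r, w0   [neg-implies-rule on 4]
6. not q, w0   [neg-implies-rule on 4]
7. Box (not p and (not r implies q)), w1   [Dia-rule on 2: fresh world w1, w0Rw1]
8. not p and (not r implies q), w0   [Box-rule on 7 via w1Rw0]
9. not p, w0   [and-rule on 8]
10. not r implies q, w0   [and-rule on 8]
11. not p and (not r implies q), w1   [Box-rule on 7 via w1Rw1]
12. not p, w1   [and-rule on 11]
13. not r implies q, w1   [and-rule on 11]
14. q, w0   [implies-rule on 10 (branches; this branch)]
Accessibility: w0Rw0, w0Rw1, w1Rw0, w1Rw1
Branch closes: q and not q both at w0.
All branches of the negation close; one closing branch shown above.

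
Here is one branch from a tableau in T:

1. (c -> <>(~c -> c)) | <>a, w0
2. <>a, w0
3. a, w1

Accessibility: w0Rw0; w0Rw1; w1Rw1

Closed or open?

No atom appears with both signs at the same world.

Not closed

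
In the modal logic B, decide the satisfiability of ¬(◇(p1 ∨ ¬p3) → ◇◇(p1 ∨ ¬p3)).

No, unsatisfiable

1. ¬(◇(p1 ∨ ¬p3) → ◇◇(p1 ∨ ¬p3)), w0
2. ◇(p1 ∨ ¬p3), w0
3. ¬◇◇(p1 ∨ ¬p3), w0
4. ¬◇(p1 ∨ ¬p3), w0
5. ¬(p1 ∨ ¬p3), w0
6. ¬p1, w0
7. p3, w0
8. p1 ∨ ¬p3, w1
9. ¬◇(p1 ∨ ¬p3), w1
10. ¬(p1 ∨ ¬p3), w1
11. ¬p1, w1
12. p3, w1
13. ¬p3, w1
Accessibility: w0Rw0, w0Rw1, w1Rw0, w1Rw1
Branch closes: p3 and ¬p3 both at w1.
Every branch closes; the branch above is one of them.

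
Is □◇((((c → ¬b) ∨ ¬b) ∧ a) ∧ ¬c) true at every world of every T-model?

No, not valid

Tableau for the negation ¬□◇((((c → ¬b) ∨ ¬b) ∧ a) ∧ ¬c):
1. ¬□◇((((c → ¬b) ∨ ¬b) ∧ a) ∧ ¬c), w0
2. ¬◇((((c → ¬b) ∨ ¬b) ∧ a) ∧ ¬c), w1
3. ¬((((c → ¬b) ∨ ¬b) ∧ a) ∧ ¬c), w1
4. c, w1
Accessibility: w0Rw0, w0Rw1, w1Rw1
The negation has an open branch (countermodel exists).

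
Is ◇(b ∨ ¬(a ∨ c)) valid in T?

Tableau for the negation ¬◇(b ∨ ¬(a ∨ c)):
1. ¬◇(b ∨ ¬(a ∨ c)), 0
2. ¬(b ∨ ¬(a ∨ c)), 0
3. ¬b, 0
4. a ∨ c, 0
5. c, 0
Accessibility: 0R0
The negation has an open branch (countermodel exists).

No, not valid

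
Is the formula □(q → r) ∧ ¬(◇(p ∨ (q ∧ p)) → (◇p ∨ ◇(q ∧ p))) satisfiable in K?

1. □(q → r) ∧ ¬(◇(p ∨ (q ∧ p)) → (◇p ∨ ◇(q ∧ p))), w0
2. □(q → r), w0
3. ¬(◇(p ∨ (q ∧ p)) → (◇p ∨ ◇(q ∧ p))), w0
4. ◇(p ∨ (q ∧ p)), w0
5. ¬(◇p ∨ ◇(q ∧ p)), w0
6. ¬◇p, w0
7. ¬◇(q ∧ p), w0
8. p ∨ (q ∧ p), w1
9. q → r, w1
10. ¬p, w1
11. ¬(q ∧ p), w1
12. q ∧ p, w1
13. q, w1
14. p, w1
Accessibility: w0Rw1
Branch closes: p and ¬p both at w1.
Every branch closes; the branch above is one of them.

No, unsatisfiable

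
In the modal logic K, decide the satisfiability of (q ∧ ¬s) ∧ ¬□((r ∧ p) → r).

1. (q ∧ ¬s) ∧ ¬□((r ∧ p) → r), u
2. q ∧ ¬s, u
3. ¬□((r ∧ p) → r), u
4. q, u
5. ¬s, u
6. ¬((r ∧ p) → r), v
7. r ∧ p, v
8. ¬r, v
9. r, v
10. p, v
Accessibility: uRv
Branch closes: r and ¬r both at v.
Every branch closes; the branch above is one of them.

Unsatisfiable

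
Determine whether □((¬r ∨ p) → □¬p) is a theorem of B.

Tableau for the negation ¬□((¬r ∨ p) → □¬p):
1. ¬□((¬r ∨ p) → □¬p), 0
2. ¬((¬r ∨ p) → □¬p), 1   [¬□-rule on 1: fresh world 1, 0R1]
3. ¬r ∨ p, 1   [¬→-rule on 2]
4. ¬□¬p, 1   [¬→-rule on 2]
5. p, 1   [∨-rule on 3 (branches; this branch)]
6. p, 2   [¬□-rule on 4: fresh world 2, 1R2]
Accessibility: 0R0, 0R1, 1R0, 1R1, 1R2, 2R1, 2R2
The negation has an open branch (countermodel exists).

Not valid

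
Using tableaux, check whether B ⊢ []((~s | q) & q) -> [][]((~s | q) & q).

Tableau for the negation ~([]((~s | q) & q) -> [][]((~s | q) & q)):
1. ~([]((~s | q) & q) -> [][]((~s | q) & q)), u
2. []((~s | q) & q), u   [~->-rule on 1]
3. ~[][]((~s | q) & q), u   [~->-rule on 1]
4. (~s | q) & q, u   [[]-rule on 2 via uRu]
5. ~s | q, u   [&-rule on 4]
6. q, u   [&-rule on 4]
7. ~[]((~s | q) & q), v   [~[]-rule on 3: fresh world v, uRv]
8. (~s | q) & q, v   [[]-rule on 2 via uRv]
9. ~s | q, v   [&-rule on 8]
10. q, v   [&-rule on 8]
11. ~((~s | q) & q), w   [~[]-rule on 7: fresh world w, vRw]
12. ~q, w   [~&-rule on 11 (branches; this branch)]
Accessibility: uRu, uRv, vRu, vRv, vRw, wRv, wRw
The negation has an open branch (countermodel exists).

Not valid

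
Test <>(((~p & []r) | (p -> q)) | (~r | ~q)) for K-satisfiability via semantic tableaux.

1. <>(((~p & []r) | (p -> q)) | (~r | ~q)), u
2. ((~p & []r) | (p -> q)) | (~r | ~q), v
3. ~r | ~q, v
4. ~q, v
Accessibility: uRv

Satisfiable (open branch found)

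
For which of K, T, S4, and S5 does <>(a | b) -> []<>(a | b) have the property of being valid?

S5

S5-tableau for the negation ~(<>(a | b) -> []<>(a | b)):
1. ~(<>(a | b) -> []<>(a | b)), 0
2. <>(a | b), 0   [~->-rule on 1]
3. ~[]<>(a | b), 0   [~->-rule on 1]
4. a | b, 1   [<>-rule on 2: fresh world 1, 0R1]
5. b, 1   [|-rule on 4 (branches; this branch)]
6. ~<>(a | b), 2   [~[]-rule on 3: fresh world 2, 0R2]
7. ~(a | b), 0   [~<>-rule on 6 via 2R0]
8. ~a, 0   [~|-rule on 7]
9. ~b, 0   [~|-rule on 7]
10. ~(a | b), 1   [~<>-rule on 6 via 2R1]
11. ~a, 1   [~|-rule on 10]
12. ~b, 1   [~|-rule on 10]
Accessibility: 0R0, 0R1, 0R2, 1R0, 1R1, 1R2, 2R0, 2R1, 2R2
Branch closes: b and ~b both at 1.
Every branch closes (one shown): valid in S5.
S4-tableau for the negation ~(<>(a | b) -> []<>(a | b)):
1. ~(<>(a | b) -> []<>(a | b)), 0
2. <>(a | b), 0   [~->-rule on 1]
3. ~[]<>(a | b), 0   [~->-rule on 1]
4. a | b, 1   [<>-rule on 2: fresh world 1, 0R1]
5. b, 1   [|-rule on 4 (branches; this branch)]
6. ~<>(a | b), 2   [~[]-rule on 3: fresh world 2, 0R2]
7. ~(a | b), 2   [~<>-rule on 6 via 2R2]
8. ~a, 2   [~|-rule on 7]
9. ~b, 2   [~|-rule on 7]
Accessibility: 0R0, 0R1, 0R2, 1R1, 2R2
Complete open branch: countermodel on an S4-frame, so not valid in S4, nor in K, T (the same frame is also a K-frame and a T-frame).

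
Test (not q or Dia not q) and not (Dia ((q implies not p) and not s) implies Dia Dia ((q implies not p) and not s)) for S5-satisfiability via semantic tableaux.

1. (not q or Dia not q) and not (Dia ((q implies not p) and not s) implies Dia Dia ((q implies not p) and not s)), w0
2. not q or Dia not q, w0
3. not (Dia ((q implies not p) and not s) implies Dia Dia ((q implies not p) and not s)), w0
4. Dia ((q implies not p) and not s), w0
5. not Dia Dia ((q implies not p) and not s), w0
6. not Dia ((q implies not p) and not s), w0
7. not ((q implies not p) and not s), w0
8. Dia not q, w0
9. not (q implies not p), w0
10. q, w0
11. p, w0
12. (q implies not p) and not s, w1
13. q implies not p, w1
14. not s, w1
15. not Dia ((q implies not p) and not s), w1
16. not ((q implies not p) and not s), w1
17. not p, w1
18. not (q implies not p), w1
19. q, w1
20. p, w1
Accessibility: w0Rw0, w0Rw1, w1Rw0, w1Rw1
Branch closes: p and not p both at w1.
Every branch closes; the branch above is one of them.

Unsatisfiable (every branch closes)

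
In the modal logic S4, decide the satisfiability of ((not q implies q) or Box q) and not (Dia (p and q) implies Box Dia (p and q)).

1. ((not q implies q) or Box q) and not (Dia (p and q) implies Box Dia (p and q)), w0
2. (not q implies q) or Box q, w0
3. not (Dia (p and q) implies Box Dia (p and q)), w0
4. Dia (p and q), w0
5. not Box Dia (p and q), w0
6. Box q, w0
7. q, w0
8. p and q, w1
9. p, w1
10. q, w1
11. not Dia (p and q), w2
12. q, w2
13. not (p and q), w2
14. not p, w2
Accessibility: w0Rw0, w0Rw1, w0Rw2, w1Rw1, w2Rw2

Yes, satisfiable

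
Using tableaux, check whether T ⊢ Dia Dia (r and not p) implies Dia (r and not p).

Tableau for the negation not (Dia Dia (r and not p) implies Dia (r and not p)):
1. not (Dia Dia (r and not p) implies Dia (r and not p)), 0
2. Dia Dia (r and not p), 0
3. not Dia (r and not p), 0
4. not (r and not p), 0
5. p, 0
6. Dia (r and not p), 1
7. not (r and not p), 1
8. p, 1
9. r and not p, 2
10. r, 2
11. not p, 2
Accessibility: 0R0, 0R1, 1R1, 1R2, 2R2
The negation has an open branch (countermodel exists).

Invalid (countermodel exists)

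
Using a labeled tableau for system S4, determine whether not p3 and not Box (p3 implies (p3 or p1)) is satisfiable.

1. not p3 and not Box (p3 implies (p3 or p1)), w0
2. not p3, w0
3. not Box (p3 implies (p3 or p1)), w0
4. not (p3 implies (p3 or p1)), w1
5. p3, w1
6. not (p3 or p1), w1
7. not p3, w1
8. not p1, w1
Accessibility: w0Rw0, w0Rw1, w1Rw1
Branch closes: p3 and not p3 both at w1.
All branches of the tableau close; one closing branch shown above.

Unsatisfiable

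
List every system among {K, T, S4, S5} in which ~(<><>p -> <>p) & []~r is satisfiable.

T-tableau for the formula:
1. ~(<><>p -> <>p) & []~r, w0
2. ~(<><>p -> <>p), w0
3. []~r, w0
4. <><>p, w0
5. ~<>p, w0
6. ~r, w0
7. ~p, w0
8. <>p, w1
9. ~r, w1
10. ~p, w1
11. p, w2
Accessibility: w0Rw0, w0Rw1, w1Rw1, w1Rw2, w2Rw2
Complete open branch: satisfiable in T, hence also in K (this T-model is also a K-model).
S4-tableau for the formula:
1. ~(<><>p -> <>p) & []~r, w0
2. ~(<><>p -> <>p), w0
3. []~r, w0
4. <><>p, w0
5. ~<>p, w0
6. ~r, w0
7. ~p, w0
8. <>p, w1
9. ~r, w1
10. ~p, w1
11. p, w2
12. ~r, w2
13. ~p, w2
Accessibility: w0Rw0, w0Rw1, w0Rw2, w1Rw1, w1Rw2, w2Rw2
Branch closes: p and ~p both at w2.
Every branch closes (one shown): unsatisfiable in S4, hence also in S5 (every S5-frame is an S4-frame).

K, T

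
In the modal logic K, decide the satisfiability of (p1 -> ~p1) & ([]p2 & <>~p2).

Unsatisfiable (every branch closes)

1. (p1 -> ~p1) & ([]p2 & <>~p2), 0
2. p1 -> ~p1, 0
3. []p2 & <>~p2, 0
4. []p2, 0
5. <>~p2, 0
6. ~p1, 0
7. ~p2, 1
8. p2, 1
Accessibility: 0R1
Branch closes: p2 and ~p2 both at 1.
All branches of the tableau close; one closing branch shown above.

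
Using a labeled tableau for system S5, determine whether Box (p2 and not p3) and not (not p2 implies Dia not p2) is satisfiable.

1. Box (p2 and not p3) and not (not p2 implies Dia not p2), 0
2. Box (p2 and not p3), 0   [and-rule on 1]
3. not (not p2 implies Dia not p2), 0   [and-rule on 1]
4. not p2, 0   [neg-implies-rule on 3]
5. not Dia not p2, 0   [neg-implies-rule on 3]
6. p2 and not p3, 0   [Box-rule on 2 via 0R0]
7. p2, 0   [and-rule on 6]
8. not p3, 0   [and-rule on 6]
Accessibility: 0R0
Branch closes: p2 and not p2 both at 0.
All branches of the tableau close; one closing branch shown above.

No, unsatisfiable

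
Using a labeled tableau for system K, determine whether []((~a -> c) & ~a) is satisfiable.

Satisfiable

1. []((~a -> c) & ~a), 0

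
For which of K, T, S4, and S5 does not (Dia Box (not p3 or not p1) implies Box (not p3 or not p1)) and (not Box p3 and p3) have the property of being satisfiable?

K, T, S4

S4-tableau for the formula:
1. not (Dia Box (not p3 or not p1) implies Box (not p3 or not p1)) and (not Box p3 and p3), w0
2. not (Dia Box (not p3 or not p1) implies Box (not p3 or not p1)), w0
3. not Box p3 and p3, w0
4. Dia Box (not p3 or not p1), w0
5. not Box (not p3 or not p1), w0
6. not Box p3, w0
7. p3, w0
8. Box (not p3 or not p1), w1
9. not p3 or not p1, w1
10. not p1, w1
11. not (not p3 or not p1), w2
12. p3, w2
13. p1, w2
14. not p3, w3
Accessibility: w0Rw0, w0Rw1, w0Rw2, w0Rw3, w1Rw1, w2Rw2, w3Rw3
Complete open branch: satisfiable in S4, hence also in K, T (this S4-model is also a K-model and a T-model).
S5-tableau for the formula:
1. not (Dia Box (not p3 or not p1) implies Box (not p3 or not p1)) and (not Box p3 and p3), w0
2. not (Dia Box (not p3 or not p1) implies Box (not p3 or not p1)), w0
3. not Box p3 and p3, w0
4. Dia Box (not p3 or not p1), w0
5. not Box (not p3 or not p1), w0
6. not Box p3, w0
7. p3, w0
8. Box (not p3 or not p1), w1
9. not p3 or not p1, w0
10. not p3 or not p1, w1
11. not p1, w0
12. not p1, w1
13. not (not p3 or not p1), w2
14. p3, w2
15. p1, w2
16. not p3 or not p1, w2
17. not p1, w2
Accessibility: w0Rw0, w0Rw1, w0Rw2, w1Rw0, w1Rw1, w1Rw2, w2Rw0, w2Rw1, w2Rw2
Branch closes: p1 and not p1 both at w2.
Every branch closes (one shown): unsatisfiable in S5.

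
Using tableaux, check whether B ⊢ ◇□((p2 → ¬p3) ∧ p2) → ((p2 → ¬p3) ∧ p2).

Yes, valid

Tableau for the negation ¬(◇□((p2 → ¬p3) ∧ p2) → ((p2 → ¬p3) ∧ p2)):
1. ¬(◇□((p2 → ¬p3) ∧ p2) → ((p2 → ¬p3) ∧ p2)), 0
2. ◇□((p2 → ¬p3) ∧ p2), 0   [¬→-rule on 1]
3. ¬((p2 → ¬p3) ∧ p2), 0   [¬→-rule on 1]
4. ¬(p2 → ¬p3), 0   [¬∧-rule on 3 (branches; this branch)]
5. p2, 0   [¬→-rule on 4]
6. p3, 0   [¬→-rule on 4]
7. □((p2 → ¬p3) ∧ p2), 1   [◇-rule on 2: fresh world 1, 0R1]
8. (p2 → ¬p3) ∧ p2, 0   [□-rule on 7 via 1R0]
9. p2 → ¬p3, 0   [∧-rule on 8]
10. (p2 → ¬p3) ∧ p2, 1   [□-rule on 7 via 1R1]
11. p2 → ¬p3, 1   [∧-rule on 10]
12. p2, 1   [∧-rule on 10]
13. ¬p3, 0   [→-rule on 9 (branches; this branch)]
Accessibility: 0R0, 0R1, 1R0, 1R1
Branch closes: p3 and ¬p3 both at 0.
All branches of the negation close; one closing branch shown above.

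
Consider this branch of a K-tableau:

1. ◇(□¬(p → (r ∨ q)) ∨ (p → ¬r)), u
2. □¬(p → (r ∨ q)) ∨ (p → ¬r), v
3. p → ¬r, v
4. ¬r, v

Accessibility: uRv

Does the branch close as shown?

Not closed

There is no literal clash: for every atom and world, at most one sign appears.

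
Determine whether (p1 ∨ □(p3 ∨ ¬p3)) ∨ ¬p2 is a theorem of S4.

Tableau for the negation ¬((p1 ∨ □(p3 ∨ ¬p3)) ∨ ¬p2):
1. ¬((p1 ∨ □(p3 ∨ ¬p3)) ∨ ¬p2), w0
2. ¬(p1 ∨ □(p3 ∨ ¬p3)), w0
3. p2, w0
4. ¬p1, w0
5. ¬□(p3 ∨ ¬p3), w0
6. ¬(p3 ∨ ¬p3), w1
7. ¬p3, w1
8. p3, w1
Accessibility: w0Rw0, w0Rw1, w1Rw1
Branch closes: p3 and ¬p3 both at w1.
Every branch of the negation's tableau closes; the branch above is one of them.

Valid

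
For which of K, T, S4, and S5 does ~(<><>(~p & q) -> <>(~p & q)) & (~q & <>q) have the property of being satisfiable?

K, T

S4-tableau for the formula:
1. ~(<><>(~p & q) -> <>(~p & q)) & (~q & <>q), 0
2. ~(<><>(~p & q) -> <>(~p & q)), 0
3. ~q & <>q, 0
4. <><>(~p & q), 0
5. ~<>(~p & q), 0
6. ~q, 0
7. <>q, 0
8. ~(~p & q), 0
9. <>(~p & q), 1
10. ~(~p & q), 1
11. ~q, 1
12. q, 2
13. ~(~p & q), 2
14. p, 2
15. ~p & q, 3
16. ~p, 3
17. q, 3
18. ~(~p & q), 3
19. ~q, 3
Accessibility: 0R0, 0R1, 0R2, 0R3, 1R1, 1R3, 2R2, 3R3
Branch closes: q and ~q both at 3.
Every branch closes (one shown): unsatisfiable in S4, hence also in S5 (every S5-frame is an S4-frame).
T-tableau for the formula:
1. ~(<><>(~p & q) -> <>(~p & q)) & (~q & <>q), 0
2. ~(<><>(~p & q) -> <>(~p & q)), 0
3. ~q & <>q, 0
4. <><>(~p & q), 0
5. ~<>(~p & q), 0
6. ~q, 0
7. <>q, 0
8. ~(~p & q), 0
9. <>(~p & q), 1
10. ~(~p & q), 1
11. ~q, 1
12. q, 2
13. ~(~p & q), 2
14. p, 2
15. ~p & q, 3
16. ~p, 3
17. q, 3
Accessibility: 0R0, 0R1, 0R2, 1R1, 1R3, 2R2, 3R3
Complete open branch: satisfiable in T, hence also in K (this T-model is also a K-model).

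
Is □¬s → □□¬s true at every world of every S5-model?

Valid in S5

Tableau for the negation ¬(□¬s → □□¬s):
1. ¬(□¬s → □□¬s), 0
2. □¬s, 0
3. ¬□□¬s, 0
4. ¬s, 0
5. ¬□¬s, 1
6. ¬s, 1
7. s, 2
8. ¬s, 2
Accessibility: 0R0, 0R1, 0R2, 1R0, 1R1, 1R2, 2R0, 2R1, 2R2
Branch closes: s and ¬s both at 2.
Every branch of the negation's tableau closes; the branch above is one of them.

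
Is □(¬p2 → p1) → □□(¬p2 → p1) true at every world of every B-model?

No, not valid

Tableau for the negation ¬(□(¬p2 → p1) → □□(¬p2 → p1)):
1. ¬(□(¬p2 → p1) → □□(¬p2 → p1)), u
2. □(¬p2 → p1), u
3. ¬□□(¬p2 → p1), u
4. ¬p2 → p1, u
5. p1, u
6. ¬□(¬p2 → p1), v
7. ¬p2 → p1, v
8. p1, v
9. ¬(¬p2 → p1), w
10. ¬p2, w
11. ¬p1, w
Accessibility: uRu, uRv, vRu, vRv, vRw, wRv, wRw
The negation has an open branch (countermodel exists).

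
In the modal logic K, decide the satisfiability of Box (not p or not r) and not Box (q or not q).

1. Box (not p or not r) and not Box (q or not q), w0
2. Box (not p or not r), w0
3. not Box (q or not q), w0
4. not (q or not q), w1
5. not q, w1
6. q, w1
Accessibility: w0Rw1
Branch closes: q and not q both at w1.
(One branch shown.) All branches close.

Unsatisfiable (every branch closes)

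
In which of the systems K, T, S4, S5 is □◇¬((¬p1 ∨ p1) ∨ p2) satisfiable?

K

K-tableau for the formula:
1. □◇¬((¬p1 ∨ p1) ∨ p2), w0
Complete open branch: satisfiable in K.
T-tableau for the formula:
1. □◇¬((¬p1 ∨ p1) ∨ p2), w0
2. ◇¬((¬p1 ∨ p1) ∨ p2), w0   [□-rule on 1 via w0Rw0]
3. ¬((¬p1 ∨ p1) ∨ p2), w1   [◇-rule on 2: fresh world w1, w0Rw1]
4. ¬(¬p1 ∨ p1), w1   [¬∨-rule on 3]
5. ¬p2, w1   [¬∨-rule on 3]
6. p1, w1   [¬∨-rule on 4]
7. ¬p1, w1   [¬∨-rule on 4]
Accessibility: w0Rw0, w0Rw1, w1Rw1
Branch closes: p1 and ¬p1 both at w1.
Every branch closes (one shown): unsatisfiable in T, hence also in S4, S5 (every S4/S5-frame is a T-frame).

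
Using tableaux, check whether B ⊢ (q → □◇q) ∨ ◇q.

Yes, valid

Tableau for the negation ¬((q → □◇q) ∨ ◇q):
1. ¬((q → □◇q) ∨ ◇q), w0
2. ¬(q → □◇q), w0   [¬∨-rule on 1]
3. ¬◇q, w0   [¬∨-rule on 1]
4. q, w0   [¬→-rule on 2]
5. ¬□◇q, w0   [¬→-rule on 2]
6. ¬q, w0   [¬◇-rule on 3 via w0Rw0]
Accessibility: w0Rw0
Branch closes: q and ¬q both at w0.
All branches of the negation close; one closing branch shown above.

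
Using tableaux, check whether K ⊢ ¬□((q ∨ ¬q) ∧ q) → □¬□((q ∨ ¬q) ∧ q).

Invalid (countermodel exists)

Tableau for the negation ¬(¬□((q ∨ ¬q) ∧ q) → □¬□((q ∨ ¬q) ∧ q)):
1. ¬(¬□((q ∨ ¬q) ∧ q) → □¬□((q ∨ ¬q) ∧ q)), u
2. ¬□((q ∨ ¬q) ∧ q), u
3. ¬□¬□((q ∨ ¬q) ∧ q), u
4. ¬((q ∨ ¬q) ∧ q), v
5. ¬q, v
6. □((q ∨ ¬q) ∧ q), w
Accessibility: uRv, uRw
The negation has an open branch (countermodel exists).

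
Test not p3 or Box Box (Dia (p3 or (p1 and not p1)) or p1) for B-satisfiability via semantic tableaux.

1. not p3 or Box Box (Dia (p3 or (p1 and not p1)) or p1), u
2. Box Box (Dia (p3 or (p1 and not p1)) or p1), u
3. Box (Dia (p3 or (p1 and not p1)) or p1), u
4. Dia (p3 or (p1 and not p1)) or p1, u
5. p1, u
Accessibility: uRu

Yes, satisfiable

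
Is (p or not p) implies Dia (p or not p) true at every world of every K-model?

Tableau for the negation not ((p or not p) implies Dia (p or not p)):
1. not ((p or not p) implies Dia (p or not p)), w0
2. p or not p, w0
3. not Dia (p or not p), w0
4. not p, w0
The negation has an open branch (countermodel exists).

No, not valid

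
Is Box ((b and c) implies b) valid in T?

Tableau for the negation not Box ((b and c) implies b):
1. not Box ((b and c) implies b), 0
2. not ((b and c) implies b), 1
3. b and c, 1
4. not b, 1
5. b, 1
6. c, 1
Accessibility: 0R0, 0R1, 1R1
Branch closes: b and not b both at 1.
All branches of the negation close; one closing branch shown above.

Valid in T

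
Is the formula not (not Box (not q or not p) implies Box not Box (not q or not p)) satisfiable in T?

1. not (not Box (not q or not p) implies Box not Box (not q or not p)), 0
2. not Box (not q or not p), 0
3. not Box not Box (not q or not p), 0
4. not (not q or not p), 1
5. q, 1
6. p, 1
7. Box (not q or not p), 2
8. not q or not p, 2
9. not p, 2
Accessibility: 0R0, 0R1, 0R2, 1R1, 2R2

Yes, satisfiable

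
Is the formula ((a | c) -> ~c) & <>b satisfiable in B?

1. ((a | c) -> ~c) & <>b, w0
2. (a | c) -> ~c, w0
3. <>b, w0
4. ~c, w0
5. b, w1
Accessibility: w0Rw0, w0Rw1, w1Rw0, w1Rw1

Yes, satisfiable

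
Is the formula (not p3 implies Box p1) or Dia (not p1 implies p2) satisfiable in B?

1. (not p3 implies Box p1) or Dia (not p1 implies p2), u
2. Dia (not p1 implies p2), u   [or-rule on 1 (branches; this branch)]
3. not p1 implies p2, v   [Dia-rule on 2: fresh world v, uRv]
4. p2, v   [implies-rule on 3 (branches; this branch)]
Accessibility: uRu, uRv, vRu, vRv

Satisfiable (open branch found)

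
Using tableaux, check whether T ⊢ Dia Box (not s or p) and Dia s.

Tableau for the negation not (Dia Box (not s or p) and Dia s):
1. not (Dia Box (not s or p) and Dia s), 0
2. not Dia s, 0
3. not s, 0
Accessibility: 0R0
The negation has an open branch (countermodel exists).

No, not valid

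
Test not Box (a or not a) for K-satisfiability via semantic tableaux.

Unsatisfiable

1. not Box (a or not a), w0
2. not (a or not a), w1   [neg-Box-rule on 1: fresh world w1, w0Rw1]
3. not a, w1   [neg-or-rule on 2]
4. a, w1   [neg-or-rule on 2]
Accessibility: w0Rw1
Branch closes: a and not a both at w1.
Every branch closes; the branch above is one of them.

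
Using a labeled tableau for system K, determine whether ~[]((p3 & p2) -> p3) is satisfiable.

1. ~[]((p3 & p2) -> p3), u
2. ~((p3 & p2) -> p3), v   [~[]-rule on 1: fresh world v, uRv]
3. p3 & p2, v   [~->-rule on 2]
4. ~p3, v   [~->-rule on 2]
5. p3, v   [&-rule on 3]
6. p2, v   [&-rule on 3]
Accessibility: uRv
Branch closes: p3 and ~p3 both at v.
Every branch closes; the branch above is one of them.

Unsatisfiable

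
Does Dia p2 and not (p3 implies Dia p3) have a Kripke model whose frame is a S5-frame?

1. Dia p2 and not (p3 implies Dia p3), 0
2. Dia p2, 0
3. not (p3 implies Dia p3), 0
4. p3, 0
5. not Dia p3, 0
6. not p3, 0
Accessibility: 0R0
Branch closes: p3 and not p3 both at 0.
Every branch closes; the branch above is one of them.

Unsatisfiable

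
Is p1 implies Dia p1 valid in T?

Valid

Tableau for the negation not (p1 implies Dia p1):
1. not (p1 implies Dia p1), u
2. p1, u   [neg-implies-rule on 1]
3. not Dia p1, u   [neg-implies-rule on 1]
4. not p1, u   [neg-Dia-rule on 3 via uRu]
Accessibility: uRu
Branch closes: p1 and not p1 both at u.
Every branch of the negation's tableau closes; the branch above is one of them.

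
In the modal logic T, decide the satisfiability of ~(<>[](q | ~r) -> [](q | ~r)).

1. ~(<>[](q | ~r) -> [](q | ~r)), 0
2. <>[](q | ~r), 0
3. ~[](q | ~r), 0
4. [](q | ~r), 1
5. q | ~r, 1
6. ~r, 1
7. ~(q | ~r), 2
8. ~q, 2
9. r, 2
Accessibility: 0R0, 0R1, 0R2, 1R1, 2R2

Satisfiable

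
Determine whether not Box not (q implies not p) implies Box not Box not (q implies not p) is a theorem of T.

Tableau for the negation not (not Box not (q implies not p) implies Box not Box not (q implies not p)):
1. not (not Box not (q implies not p) implies Box not Box not (q implies not p)), 0
2. not Box not (q implies not p), 0   [neg-implies-rule on 1]
3. not Box not Box not (q implies not p), 0   [neg-implies-rule on 1]
4. q implies not p, 1   [neg-Box-rule on 2: fresh world 1, 0R1]
5. not p, 1   [implies-rule on 4 (branches; this branch)]
6. Box not (q implies not p), 2   [neg-Box-rule on 3: fresh world 2, 0R2]
7. not (q implies not p), 2   [Box-rule on 6 via 2R2]
8. q, 2   [neg-implies-rule on 7]
9. p, 2   [neg-implies-rule on 7]
Accessibility: 0R0, 0R1, 0R2, 1R1, 2R2
The negation has an open branch (countermodel exists).

Invalid (countermodel exists)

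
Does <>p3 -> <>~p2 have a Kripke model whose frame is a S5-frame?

Satisfiable (open branch found)

1. <>p3 -> <>~p2, w0
2. <>~p2, w0
3. ~p2, w1
Accessibility: w0Rw0, w0Rw1, w1Rw0, w1Rw1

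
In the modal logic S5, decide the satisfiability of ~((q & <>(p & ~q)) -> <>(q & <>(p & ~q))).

No, unsatisfiable

1. ~((q & <>(p & ~q)) -> <>(q & <>(p & ~q))), w0
2. q & <>(p & ~q), w0
3. ~<>(q & <>(p & ~q)), w0
4. q, w0
5. <>(p & ~q), w0
6. ~(q & <>(p & ~q)), w0
7. ~<>(p & ~q), w0
8. ~(p & ~q), w0
9. p & ~q, w1
10. p, w1
11. ~q, w1
12. ~(q & <>(p & ~q)), w1
13. ~(p & ~q), w1
14. ~<>(p & ~q), w1
15. q, w1
Accessibility: w0Rw0, w0Rw1, w1Rw0, w1Rw1
Branch closes: q and ~q both at w1.
All branches of the tableau close; one closing branch shown above.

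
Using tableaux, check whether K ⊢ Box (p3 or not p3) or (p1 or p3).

Yes, valid

Tableau for the negation not (Box (p3 or not p3) or (p1 or p3)):
1. not (Box (p3 or not p3) or (p1 or p3)), u
2. not Box (p3 or not p3), u
3. not (p1 or p3), u
4. not p1, u
5. not p3, u
6. not (p3 or not p3), v
7. not p3, v
8. p3, v
Accessibility: uRv
Branch closes: p3 and not p3 both at v.
Every branch of the negation's tableau closes; the branch above is one of them.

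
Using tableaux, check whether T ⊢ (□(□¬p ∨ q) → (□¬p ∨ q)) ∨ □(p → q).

Valid in T

Tableau for the negation ¬((□(□¬p ∨ q) → (□¬p ∨ q)) ∨ □(p → q)):
1. ¬((□(□¬p ∨ q) → (□¬p ∨ q)) ∨ □(p → q)), 0
2. ¬(□(□¬p ∨ q) → (□¬p ∨ q)), 0
3. ¬□(p → q), 0
4. □(□¬p ∨ q), 0
5. ¬(□¬p ∨ q), 0
6. ¬□¬p, 0
7. ¬q, 0
8. □¬p ∨ q, 0
9. □¬p, 0
10. ¬p, 0
11. ¬(p → q), 1
12. p, 1
13. ¬q, 1
14. □¬p ∨ q, 1
15. ¬p, 1
Accessibility: 0R0, 0R1, 1R1
Branch closes: p and ¬p both at 1.
All branches of the negation close; one closing branch shown above.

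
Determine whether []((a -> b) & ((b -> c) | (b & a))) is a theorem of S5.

Tableau for the negation ~[]((a -> b) & ((b -> c) | (b & a))):
1. ~[]((a -> b) & ((b -> c) | (b & a))), w0
2. ~((a -> b) & ((b -> c) | (b & a))), w1
3. ~((b -> c) | (b & a)), w1
4. ~(b -> c), w1
5. ~(b & a), w1
6. b, w1
7. ~c, w1
8. ~a, w1
Accessibility: w0Rw0, w0Rw1, w1Rw0, w1Rw1
The negation has an open branch (countermodel exists).

No, not valid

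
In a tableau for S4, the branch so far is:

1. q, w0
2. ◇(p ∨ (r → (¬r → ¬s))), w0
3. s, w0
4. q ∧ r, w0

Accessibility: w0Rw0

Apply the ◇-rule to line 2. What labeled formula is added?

a fresh world w1 with w0Rw1, and p ∨ (r → (¬r → ¬s)) at w1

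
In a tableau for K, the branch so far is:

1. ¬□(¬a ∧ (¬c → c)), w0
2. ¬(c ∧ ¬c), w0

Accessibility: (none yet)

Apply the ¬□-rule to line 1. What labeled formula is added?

a fresh world w1 with w0Rw1, and ¬(¬a ∧ (¬c → c)) at w1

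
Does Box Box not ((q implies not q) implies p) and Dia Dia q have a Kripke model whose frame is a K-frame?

1. Box Box not ((q implies not q) implies p) and Dia Dia q, u
2. Box Box not ((q implies not q) implies p), u
3. Dia Dia q, u
4. Dia q, v
5. Box not ((q implies not q) implies p), v
6. q, w
7. not ((q implies not q) implies p), w
8. q implies not q, w
9. not p, w
10. not q, w
Accessibility: uRv, vRw
Branch closes: q and not q both at w.
Every branch closes; the branch above is one of them.

No, unsatisfiable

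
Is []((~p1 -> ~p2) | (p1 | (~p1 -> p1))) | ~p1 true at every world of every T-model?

Tableau for the negation ~([]((~p1 -> ~p2) | (p1 | (~p1 -> p1))) | ~p1):
1. ~([]((~p1 -> ~p2) | (p1 | (~p1 -> p1))) | ~p1), w0
2. ~[]((~p1 -> ~p2) | (p1 | (~p1 -> p1))), w0
3. p1, w0
4. ~((~p1 -> ~p2) | (p1 | (~p1 -> p1))), w1
5. ~(~p1 -> ~p2), w1
6. ~(p1 | (~p1 -> p1)), w1
7. ~p1, w1
8. p2, w1
9. ~(~p1 -> p1), w1
Accessibility: w0Rw0, w0Rw1, w1Rw1
The negation has an open branch (countermodel exists).

Not valid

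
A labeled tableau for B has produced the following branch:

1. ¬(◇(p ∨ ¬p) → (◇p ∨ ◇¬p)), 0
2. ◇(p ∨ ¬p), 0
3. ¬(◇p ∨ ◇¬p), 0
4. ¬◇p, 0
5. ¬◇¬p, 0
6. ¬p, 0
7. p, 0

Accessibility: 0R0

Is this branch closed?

Closed

Both p and ¬p appear at 0.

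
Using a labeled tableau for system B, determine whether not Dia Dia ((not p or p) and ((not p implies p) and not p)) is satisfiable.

1. not Dia Dia ((not p or p) and ((not p implies p) and not p)), 0
2. not Dia ((not p or p) and ((not p implies p) and not p)), 0
3. not ((not p or p) and ((not p implies p) and not p)), 0
4. not ((not p implies p) and not p), 0
5. p, 0
Accessibility: 0R0

Satisfiable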